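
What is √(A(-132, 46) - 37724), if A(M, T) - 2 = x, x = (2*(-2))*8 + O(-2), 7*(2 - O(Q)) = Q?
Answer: I*√1849834/7 ≈ 194.3*I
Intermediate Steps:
O(Q) = 2 - Q/7
x = -208/7 (x = (2*(-2))*8 + (2 - ⅐*(-2)) = -4*8 + (2 + 2/7) = -32 + 16/7 = -208/7 ≈ -29.714)
A(M, T) = -194/7 (A(M, T) = 2 - 208/7 = -194/7)
√(A(-132, 46) - 37724) = √(-194/7 - 37724) = √(-264262/7) = I*√1849834/7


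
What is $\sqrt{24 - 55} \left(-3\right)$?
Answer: $- 3 i \sqrt{31} \approx - 16.703 i$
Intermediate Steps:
$\sqrt{24 - 55} \left(-3\right) = \sqrt{-31} \left(-3\right) = i \sqrt{31} \left(-3\right) = - 3 i \sqrt{31}$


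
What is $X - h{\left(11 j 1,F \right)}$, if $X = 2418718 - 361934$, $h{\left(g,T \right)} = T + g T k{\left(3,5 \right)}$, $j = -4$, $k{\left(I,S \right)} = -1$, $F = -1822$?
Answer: $2138774$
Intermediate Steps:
$h{\left(g,T \right)} = T - T g$ ($h{\left(g,T \right)} = T + g T \left(-1\right) = T + T g \left(-1\right) = T - T g$)
$X = 2056784$
$X - h{\left(11 j 1,F \right)} = 2056784 - - 1822 \left(1 - 11 \left(-4\right) 1\right) = 2056784 - - 1822 \left(1 - \left(-44\right) 1\right) = 2056784 - - 1822 \left(1 - -44\right) = 2056784 - - 1822 \left(1 + 44\right) = 2056784 - \left(-1822\right) 45 = 2056784 - -81990 = 2056784 + 81990 = 2138774$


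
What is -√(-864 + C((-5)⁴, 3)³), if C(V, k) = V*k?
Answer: -3*√732421779 ≈ -81190.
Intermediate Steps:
-√(-864 + C((-5)⁴, 3)³) = -√(-864 + ((-5)⁴*3)³) = -√(-864 + (625*3)³) = -√(-864 + 1875³) = -√(-864 + 6591796875) = -√6591796011 = -3*√732421779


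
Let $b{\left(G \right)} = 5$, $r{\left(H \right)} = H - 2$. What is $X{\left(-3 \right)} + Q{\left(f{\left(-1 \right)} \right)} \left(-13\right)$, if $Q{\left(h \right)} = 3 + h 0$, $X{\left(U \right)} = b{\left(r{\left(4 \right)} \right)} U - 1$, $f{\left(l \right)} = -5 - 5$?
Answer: $-55$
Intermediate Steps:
$r{\left(H \right)} = -2 + H$
$f{\left(l \right)} = -10$ ($f{\left(l \right)} = -5 - 5 = -10$)
$X{\left(U \right)} = -1 + 5 U$ ($X{\left(U \right)} = 5 U - 1 = -1 + 5 U$)
$Q{\left(h \right)} = 3$ ($Q{\left(h \right)} = 3 + 0 = 3$)
$X{\left(-3 \right)} + Q{\left(f{\left(-1 \right)} \right)} \left(-13\right) = \left(-1 + 5 \left(-3\right)\right) + 3 \left(-13\right) = \left(-1 - 15\right) - 39 = -16 - 39 = -55$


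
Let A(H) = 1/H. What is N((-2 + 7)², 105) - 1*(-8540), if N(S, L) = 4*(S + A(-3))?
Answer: 25916/3 ≈ 8638.7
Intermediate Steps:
A(H) = 1/H
N(S, L) = -4/3 + 4*S (N(S, L) = 4*(S + 1/(-3)) = 4*(S - ⅓) = 4*(-⅓ + S) = -4/3 + 4*S)
N((-2 + 7)², 105) - 1*(-8540) = (-4/3 + 4*(-2 + 7)²) - 1*(-8540) = (-4/3 + 4*5²) + 8540 = (-4/3 + 4*25) + 8540 = (-4/3 + 100) + 8540 = 296/3 + 8540 = 25916/3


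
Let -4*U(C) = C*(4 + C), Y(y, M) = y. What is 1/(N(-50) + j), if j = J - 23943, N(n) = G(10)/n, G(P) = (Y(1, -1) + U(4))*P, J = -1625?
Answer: -5/127833 ≈ -3.9114e-5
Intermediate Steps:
U(C) = -C*(4 + C)/4
G(P) = -7*P (G(P) = (1 - ¼*4*(4 + 4))*P = (1 - ¼*4*8)*P = (1 - 8)*P = -7*P)
N(n) = -70/n (N(n) = (-7*10)/n = -70/n)
j = -25568 (j = -1625 - 23943 = -25568)
1/(N(-50) + j) = 1/(-70/(-50) - 25568) = 1/(-70*(-1/50) - 25568) = 1/(7/5 - 25568) = 1/(-127833/5) = -5/127833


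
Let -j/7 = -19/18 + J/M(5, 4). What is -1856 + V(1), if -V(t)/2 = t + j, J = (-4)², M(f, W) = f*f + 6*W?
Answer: -117697/63 ≈ -1868.2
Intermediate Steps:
M(f, W) = f² + 6*W
J = 16
j = 643/126 (j = -7*(-19/18 + 16/(5² + 6*4)) = -7*(-19*1/18 + 16/(25 + 24)) = -7*(-19/18 + 16/49) = -7*(-643/882) = 643/126 ≈ 5.1032)
V(t) = -643/63 - 2*t (V(t) = -2*(t + 643/126) = -2*(643/126 + t) = -643/63 - 2*t)
-1856 + V(1) = -1856 + (-643/63 - 2*1) = -1856 + (-643/63 - 2) = -1856 - 769/63 = -117697/63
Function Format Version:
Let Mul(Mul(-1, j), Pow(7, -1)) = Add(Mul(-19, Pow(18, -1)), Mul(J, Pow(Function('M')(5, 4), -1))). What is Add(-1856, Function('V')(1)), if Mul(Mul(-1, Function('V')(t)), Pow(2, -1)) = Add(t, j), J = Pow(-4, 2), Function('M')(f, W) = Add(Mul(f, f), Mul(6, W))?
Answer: Rational(-117697, 63) ≈ -1868.2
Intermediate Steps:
Function('M')(f, W) = Add(Pow(f, 2), Mul(6, W))
J = 16
j = Rational(643, 126) (j = Mul(-7, Add(Mul(-19, Pow(18, -1)), Mul(16, Pow(Add(Pow(5, 2), Mul(6, 4)), -1)))) = Mul(-7, Add(Mul(-19, Rational(1, 18)), Mul(16, Pow(Add(25, 24), -1)))) = Mul(-7, Add(Rational(-19, 18), Mul(16, Pow(49, -1)))) = Mul(-7, Add(Rational(-19, 18), Mul(16, Rational(1, 49)))) = Mul(-7, Add(Rational(-19, 18), Rational(16, 49))) = Mul(-7, Rational(-643, 882)) = Rational(643, 126) ≈ 5.1032)
Function('V')(t) = Add(Rational(-643, 63), Mul(-2, t)) (Function('V')(t) = Mul(-2, Add(t, Rational(643, 126))) = Mul(-2, Add(Rational(643, 126), t)) = Add(Rational(-643, 63), Mul(-2, t)))
Add(-1856, Function('V')(1)) = Add(-1856, Add(Rational(-643, 63), Mul(-2, 1))) = Add(-1856, Add(Rational(-643, 63), -2)) = Add(-1856, Rational(-769, 63)) = Rational(-117697, 63)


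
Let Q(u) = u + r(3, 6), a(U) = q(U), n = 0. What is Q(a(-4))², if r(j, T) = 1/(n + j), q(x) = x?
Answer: 121/9 ≈ 13.444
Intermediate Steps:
a(U) = U
r(j, T) = 1/j (r(j, T) = 1/(0 + j) = 1/j)
Q(u) = ⅓ + u (Q(u) = u + 1/3 = u + ⅓ = ⅓ + u)
Q(a(-4))² = (⅓ - 4)² = (-11/3)² = 121/9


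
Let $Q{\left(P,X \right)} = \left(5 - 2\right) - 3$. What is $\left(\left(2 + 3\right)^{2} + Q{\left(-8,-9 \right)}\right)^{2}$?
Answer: $625$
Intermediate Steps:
$Q{\left(P,X \right)} = 0$ ($Q{\left(P,X \right)} = 3 - 3 = 0$)
$\left(\left(2 + 3\right)^{2} + Q{\left(-8,-9 \right)}\right)^{2} = \left(\left(2 + 3\right)^{2} + 0\right)^{2} = \left(5^{2} + 0\right)^{2} = \left(25 + 0\right)^{2} = 25^{2} = 625$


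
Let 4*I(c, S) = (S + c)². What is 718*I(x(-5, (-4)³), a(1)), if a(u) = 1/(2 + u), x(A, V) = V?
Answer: 13096679/18 ≈ 7.2759e+5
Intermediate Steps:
I(c, S) = (S + c)²/4
718*I(x(-5, (-4)³), a(1)) = 718*((1/(2 + 1) + (-4)³)²/4) = 718*((1/3 - 64)²/4) = 718*((⅓ - 64)²/4) = 718*((-191/3)²/4) = 718*((¼)*(36481/9)) = 718*(36481/36) = 13096679/18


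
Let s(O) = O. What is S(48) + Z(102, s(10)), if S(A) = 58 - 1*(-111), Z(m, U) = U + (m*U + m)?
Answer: 1301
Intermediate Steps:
Z(m, U) = U + m + U*m (Z(m, U) = U + (U*m + m) = U + (m + U*m) = U + m + U*m)
S(A) = 169 (S(A) = 58 + 111 = 169)
S(48) + Z(102, s(10)) = 169 + (10 + 102 + 10*102) = 169 + (10 + 102 + 1020) = 169 + 1132 = 1301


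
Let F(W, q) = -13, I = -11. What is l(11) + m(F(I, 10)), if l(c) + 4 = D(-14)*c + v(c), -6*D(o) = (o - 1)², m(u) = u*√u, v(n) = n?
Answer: -811/2 - 13*I*√13 ≈ -405.5 - 46.872*I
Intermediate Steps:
m(u) = u^(3/2)
D(o) = -(-1 + o)²/6 (D(o) = -(o - 1)²/6 = -(-1 + o)²/6)
l(c) = -4 - 73*c/2 (l(c) = -4 + ((-(-1 - 14)²/6)*c + c) = -4 + ((-⅙*(-15)²)*c + c) = -4 + ((-⅙*225)*c + c) = -4 + (-75*c/2 + c) = -4 - 73*c/2)
l(11) + m(F(I, 10)) = (-4 - 73/2*11) + (-13)^(3/2) = (-4 - 803/2) - 13*I*√13 = -811/2 - 13*I*√13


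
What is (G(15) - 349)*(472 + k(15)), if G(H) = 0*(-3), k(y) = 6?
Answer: -166822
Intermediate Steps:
G(H) = 0
(G(15) - 349)*(472 + k(15)) = (0 - 349)*(472 + 6) = -349*478 = -166822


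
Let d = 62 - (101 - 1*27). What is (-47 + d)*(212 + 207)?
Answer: -24721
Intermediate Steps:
d = -12 (d = 62 - (101 - 27) = 62 - 1*74 = 62 - 74 = -12)
(-47 + d)*(212 + 207) = (-47 - 12)*(212 + 207) = -59*419 = -24721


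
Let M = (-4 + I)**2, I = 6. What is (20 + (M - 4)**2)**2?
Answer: 400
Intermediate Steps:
M = 4 (M = (-4 + 6)**2 = 2**2 = 4)
(20 + (M - 4)**2)**2 = (20 + (4 - 4)**2)**2 = (20 + 0**2)**2 = (20 + 0)**2 = 20**2 = 400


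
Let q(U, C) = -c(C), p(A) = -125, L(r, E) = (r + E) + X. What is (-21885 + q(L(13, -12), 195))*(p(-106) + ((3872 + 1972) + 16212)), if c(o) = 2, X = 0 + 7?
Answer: -480003797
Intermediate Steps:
X = 7
L(r, E) = 7 + E + r (L(r, E) = (r + E) + 7 = (E + r) + 7 = 7 + E + r)
q(U, C) = -2 (q(U, C) = -1*2 = -2)
(-21885 + q(L(13, -12), 195))*(p(-106) + ((3872 + 1972) + 16212)) = (-21885 - 2)*(-125 + ((3872 + 1972) + 16212)) = -21887*(-125 + (5844 + 16212)) = -21887*(-125 + 22056) = -21887*21931 = -480003797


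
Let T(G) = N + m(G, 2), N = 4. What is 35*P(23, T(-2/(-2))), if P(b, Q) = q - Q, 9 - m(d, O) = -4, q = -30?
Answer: -1645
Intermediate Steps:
m(d, O) = 13 (m(d, O) = 9 - 1*(-4) = 9 + 4 = 13)
T(G) = 17 (T(G) = 4 + 13 = 17)
P(b, Q) = -30 - Q
35*P(23, T(-2/(-2))) = 35*(-30 - 1*17) = 35*(-30 - 17) = 35*(-47) = -1645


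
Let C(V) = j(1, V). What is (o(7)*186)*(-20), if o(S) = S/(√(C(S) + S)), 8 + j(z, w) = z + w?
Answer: -3720*√7 ≈ -9842.2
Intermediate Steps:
j(z, w) = -8 + w + z (j(z, w) = -8 + (z + w) = -8 + (w + z) = -8 + w + z)
C(V) = -7 + V (C(V) = -8 + V + 1 = -7 + V)
o(S) = S/√(-7 + 2*S) (o(S) = S/(√((-7 + S) + S)) = S/(√(-7 + 2*S)) = S/√(-7 + 2*S))
(o(7)*186)*(-20) = ((7/√(-7 + 2*7))*186)*(-20) = ((7/√(-7 + 14))*186)*(-20) = ((7/√7)*186)*(-20) = ((7*(√7/7))*186)*(-20) = (√7*186)*(-20) = (186*√7)*(-20) = -3720*√7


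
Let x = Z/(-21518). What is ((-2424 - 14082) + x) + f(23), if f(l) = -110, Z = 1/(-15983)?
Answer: -5714611175503/343922194 ≈ -16616.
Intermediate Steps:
Z = -1/15983 ≈ -6.2566e-5
x = 1/343922194 (x = -1/15983/(-21518) = -1/15983*(-1/21518) = 1/343922194 ≈ 2.9076e-9)
((-2424 - 14082) + x) + f(23) = ((-2424 - 14082) + 1/343922194) - 110 = (-16506 + 1/343922194) - 110 = -5676779734163/343922194 - 110 = -5714611175503/343922194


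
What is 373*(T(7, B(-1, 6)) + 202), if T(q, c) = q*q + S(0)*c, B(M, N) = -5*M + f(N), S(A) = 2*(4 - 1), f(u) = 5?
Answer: 116003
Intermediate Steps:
S(A) = 6 (S(A) = 2*3 = 6)
B(M, N) = 5 - 5*M (B(M, N) = -5*M + 5 = 5 - 5*M)
T(q, c) = q² + 6*c (T(q, c) = q*q + 6*c = q² + 6*c)
373*(T(7, B(-1, 6)) + 202) = 373*((7² + 6*(5 - 5*(-1))) + 202) = 373*((49 + 6*(5 + 5)) + 202) = 373*((49 + 6*10) + 202) = 373*((49 + 60) + 202) = 373*(109 + 202) = 373*311 = 116003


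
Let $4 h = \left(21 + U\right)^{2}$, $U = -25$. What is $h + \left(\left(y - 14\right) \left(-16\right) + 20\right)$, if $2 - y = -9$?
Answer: $72$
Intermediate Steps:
$y = 11$ ($y = 2 - -9 = 2 + 9 = 11$)
$h = 4$ ($h = \frac{\left(21 - 25\right)^{2}}{4} = \frac{\left(-4\right)^{2}}{4} = \frac{1}{4} \cdot 16 = 4$)
$h + \left(\left(y - 14\right) \left(-16\right) + 20\right) = 4 + \left(\left(11 - 14\right) \left(-16\right) + 20\right) = 4 + \left(\left(-3\right) \left(-16\right) + 20\right) = 4 + \left(48 + 20\right) = 4 + 68 = 72$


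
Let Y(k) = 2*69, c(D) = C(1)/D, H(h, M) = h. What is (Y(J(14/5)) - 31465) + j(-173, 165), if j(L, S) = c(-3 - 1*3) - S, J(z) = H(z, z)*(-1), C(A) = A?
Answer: -188953/6 ≈ -31492.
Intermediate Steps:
c(D) = 1/D
J(z) = -z (J(z) = z*(-1) = -z)
Y(k) = 138
j(L, S) = -⅙ - S (j(L, S) = 1/(-3 - 1*3) - S = 1/(-3 - 3) - S = 1/(-6) - S = -⅙ - S)
(Y(J(14/5)) - 31465) + j(-173, 165) = (138 - 31465) + (-⅙ - 1*165) = -31327 + (-⅙ - 165) = -31327 - 991/6 = -188953/6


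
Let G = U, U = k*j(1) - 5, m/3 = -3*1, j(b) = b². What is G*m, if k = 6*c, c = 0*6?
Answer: 45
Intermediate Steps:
c = 0
k = 0 (k = 6*0 = 0)
m = -9 (m = 3*(-3*1) = 3*(-3) = -9)
U = -5 (U = 0*1² - 5 = 0*1 - 5 = 0 - 5 = -5)
G = -5
G*m = -5*(-9) = 45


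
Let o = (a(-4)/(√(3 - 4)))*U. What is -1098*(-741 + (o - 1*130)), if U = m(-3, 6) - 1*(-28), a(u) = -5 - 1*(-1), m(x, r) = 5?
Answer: 956358 - 144936*I ≈ 9.5636e+5 - 1.4494e+5*I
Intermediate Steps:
a(u) = -4 (a(u) = -5 + 1 = -4)
U = 33 (U = 5 - 1*(-28) = 5 + 28 = 33)
o = 132*I (o = -4/√(3 - 4)*33 = -4*(-I)*33 = -(-4)*I*33 = (4*I)*33 = 132*I ≈ 132.0*I)
-1098*(-741 + (o - 1*130)) = -1098*(-741 + (132*I - 1*130)) = -1098*(-741 + (132*I - 130)) = -1098*(-741 + (-130 + 132*I)) = -1098*(-871 + 132*I) = 956358 - 144936*I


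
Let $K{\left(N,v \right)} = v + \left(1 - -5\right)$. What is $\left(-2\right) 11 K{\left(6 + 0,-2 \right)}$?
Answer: $-88$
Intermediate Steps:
$K{\left(N,v \right)} = 6 + v$ ($K{\left(N,v \right)} = v + \left(1 + 5\right) = v + 6 = 6 + v$)
$\left(-2\right) 11 K{\left(6 + 0,-2 \right)} = \left(-2\right) 11 \left(6 - 2\right) = \left(-22\right) 4 = -88$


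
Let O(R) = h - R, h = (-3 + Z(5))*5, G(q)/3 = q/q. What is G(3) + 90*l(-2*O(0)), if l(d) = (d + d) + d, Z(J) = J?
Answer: -5397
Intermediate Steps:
G(q) = 3 (G(q) = 3*(q/q) = 3*1 = 3)
h = 10 (h = (-3 + 5)*5 = 2*5 = 10)
O(R) = 10 - R
l(d) = 3*d (l(d) = 2*d + d = 3*d)
G(3) + 90*l(-2*O(0)) = 3 + 90*(3*(-2*(10 - 1*0))) = 3 + 90*(3*(-2*(10 + 0))) = 3 + 90*(3*(-2*10)) = 3 + 90*(3*(-20)) = 3 + 90*(-60) = 3 - 5400 = -5397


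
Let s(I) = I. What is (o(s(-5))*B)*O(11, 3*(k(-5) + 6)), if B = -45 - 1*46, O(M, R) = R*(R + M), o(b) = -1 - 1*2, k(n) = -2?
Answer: 75348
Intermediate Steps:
o(b) = -3 (o(b) = -1 - 2 = -3)
O(M, R) = R*(M + R)
B = -91 (B = -45 - 46 = -91)
(o(s(-5))*B)*O(11, 3*(k(-5) + 6)) = (-3*(-91))*((3*(-2 + 6))*(11 + 3*(-2 + 6))) = 273*((3*4)*(11 + 3*4)) = 273*(12*(11 + 12)) = 273*(12*23) = 273*276 = 75348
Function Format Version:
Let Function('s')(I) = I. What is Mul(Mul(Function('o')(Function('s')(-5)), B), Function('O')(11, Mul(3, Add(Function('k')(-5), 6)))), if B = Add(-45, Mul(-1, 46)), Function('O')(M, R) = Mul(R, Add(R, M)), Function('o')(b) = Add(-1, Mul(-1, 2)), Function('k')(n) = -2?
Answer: 75348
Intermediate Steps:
Function('o')(b) = -3 (Function('o')(b) = Add(-1, -2) = -3)
Function('O')(M, R) = Mul(R, Add(M, R))
B = -91 (B = Add(-45, -46) = -91)
Mul(Mul(Function('o')(Function('s')(-5)), B), Function('O')(11, Mul(3, Add(Function('k')(-5), 6)))) = Mul(Mul(-3, -91), Mul(Mul(3, Add(-2, 6)), Add(11, Mul(3, Add(-2, 6))))) = Mul(273, Mul(Mul(3, 4), Add(11, Mul(3, 4)))) = Mul(273, Mul(12, Add(11, 12))) = Mul(273, Mul(12, 23)) = Mul(273, 276) = 75348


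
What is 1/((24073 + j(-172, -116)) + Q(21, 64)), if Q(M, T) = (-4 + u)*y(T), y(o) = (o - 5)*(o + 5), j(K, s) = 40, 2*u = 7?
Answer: 2/44155 ≈ 4.5295e-5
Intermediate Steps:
u = 7/2 (u = (½)*7 = 7/2 ≈ 3.5000)
y(o) = (-5 + o)*(5 + o)
Q(M, T) = 25/2 - T²/2 (Q(M, T) = (-4 + 7/2)*(-25 + T²) = -(-25 + T²)/2 = 25/2 - T²/2)
1/((24073 + j(-172, -116)) + Q(21, 64)) = 1/((24073 + 40) + (25/2 - ½*64²)) = 1/(24113 + (25/2 - ½*4096)) = 1/(24113 + (25/2 - 2048)) = 1/(24113 - 4071/2) = 1/(44155/2) = 2/44155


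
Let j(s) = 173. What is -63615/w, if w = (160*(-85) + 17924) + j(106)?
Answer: -21205/1499 ≈ -14.146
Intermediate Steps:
w = 4497 (w = (160*(-85) + 17924) + 173 = (-13600 + 17924) + 173 = 4324 + 173 = 4497)
-63615/w = -63615/4497 = -63615*1/4497 = -21205/1499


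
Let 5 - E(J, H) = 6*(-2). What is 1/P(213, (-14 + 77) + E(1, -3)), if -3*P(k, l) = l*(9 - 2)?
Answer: -3/560 ≈ -0.0053571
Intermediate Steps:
E(J, H) = 17 (E(J, H) = 5 - 6*(-2) = 5 - 1*(-12) = 5 + 12 = 17)
P(k, l) = -7*l/3 (P(k, l) = -l*(9 - 2)/3 = -l*7/3 = -7*l/3)
1/P(213, (-14 + 77) + E(1, -3)) = 1/(-7*((-14 + 77) + 17)/3) = 1/(-7*(63 + 17)/3) = 1/(-7/3*80) = 1/(-560/3) = -3/560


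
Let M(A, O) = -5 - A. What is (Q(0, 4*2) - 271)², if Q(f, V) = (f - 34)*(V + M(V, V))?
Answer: 10201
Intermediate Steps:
Q(f, V) = 170 - 5*f (Q(f, V) = (f - 34)*(V + (-5 - V)) = (-34 + f)*(-5) = 170 - 5*f)
(Q(0, 4*2) - 271)² = ((170 - 5*0) - 271)² = ((170 + 0) - 271)² = (170 - 271)² = (-101)² = 10201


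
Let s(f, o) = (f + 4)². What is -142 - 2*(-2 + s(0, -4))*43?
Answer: -1346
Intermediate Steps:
s(f, o) = (4 + f)²
-142 - 2*(-2 + s(0, -4))*43 = -142 - 2*(-2 + (4 + 0)²)*43 = -142 - 2*(-2 + 4²)*43 = -142 - 2*(-2 + 16)*43 = -142 - 2*14*43 = -142 - 28*43 = -142 - 1204 = -1346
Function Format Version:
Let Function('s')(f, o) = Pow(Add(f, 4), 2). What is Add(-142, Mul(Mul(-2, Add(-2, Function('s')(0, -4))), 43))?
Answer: -1346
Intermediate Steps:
Function('s')(f, o) = Pow(Add(4, f), 2)
Add(-142, Mul(Mul(-2, Add(-2, Function('s')(0, -4))), 43)) = Add(-142, Mul(Mul(-2, Add(-2, Pow(Add(4, 0), 2))), 43)) = Add(-142, Mul(Mul(-2, Add(-2, Pow(4, 2))), 43)) = Add(-142, Mul(Mul(-2, Add(-2, 16)), 43)) = Add(-142, Mul(Mul(-2, 14), 43)) = Add(-142, Mul(-28, 43)) = Add(-142, -1204) = -1346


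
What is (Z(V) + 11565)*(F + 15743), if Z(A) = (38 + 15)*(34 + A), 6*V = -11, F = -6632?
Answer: 241802903/2 ≈ 1.2090e+8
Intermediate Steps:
V = -11/6 (V = (1/6)*(-11) = -11/6 ≈ -1.8333)
Z(A) = 1802 + 53*A (Z(A) = 53*(34 + A) = 1802 + 53*A)
(Z(V) + 11565)*(F + 15743) = ((1802 + 53*(-11/6)) + 11565)*(-6632 + 15743) = ((1802 - 583/6) + 11565)*9111 = (10229/6 + 11565)*9111 = (79619/6)*9111 = 241802903/2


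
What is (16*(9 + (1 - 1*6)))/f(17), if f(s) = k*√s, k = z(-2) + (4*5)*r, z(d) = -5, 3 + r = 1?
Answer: -64*√17/765 ≈ -0.34494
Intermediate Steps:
r = -2 (r = -3 + 1 = -2)
k = -45 (k = -5 + (4*5)*(-2) = -5 + 20*(-2) = -5 - 40 = -45)
f(s) = -45*√s
(16*(9 + (1 - 1*6)))/f(17) = (16*(9 + (1 - 1*6)))/((-45*√17)) = (16*(9 + (1 - 6)))*(-√17/765) = (16*(9 - 5))*(-√17/765) = (16*4)*(-√17/765) = 64*(-√17/765) = -64*√17/765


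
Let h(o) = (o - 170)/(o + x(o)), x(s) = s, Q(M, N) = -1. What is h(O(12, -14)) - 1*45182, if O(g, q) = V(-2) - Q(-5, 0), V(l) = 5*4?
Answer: -1897793/42 ≈ -45186.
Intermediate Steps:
V(l) = 20
O(g, q) = 21 (O(g, q) = 20 - 1*(-1) = 20 + 1 = 21)
h(o) = (-170 + o)/(2*o) (h(o) = (o - 170)/(o + o) = (-170 + o)/((2*o)) = (-170 + o)*(1/(2*o)) = (-170 + o)/(2*o))
h(O(12, -14)) - 1*45182 = (½)*(-170 + 21)/21 - 1*45182 = (½)*(1/21)*(-149) - 45182 = -149/42 - 45182 = -1897793/42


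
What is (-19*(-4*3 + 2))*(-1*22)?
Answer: -4180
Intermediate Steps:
(-19*(-4*3 + 2))*(-1*22) = -19*(-12 + 2)*(-22) = -19*(-10)*(-22) = 190*(-22) = -4180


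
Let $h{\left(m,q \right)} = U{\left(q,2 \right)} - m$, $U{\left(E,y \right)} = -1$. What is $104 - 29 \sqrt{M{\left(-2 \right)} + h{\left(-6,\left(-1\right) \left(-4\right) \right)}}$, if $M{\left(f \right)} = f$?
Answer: $104 - 29 \sqrt{3} \approx 53.771$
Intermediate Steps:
$h{\left(m,q \right)} = -1 - m$
$104 - 29 \sqrt{M{\left(-2 \right)} + h{\left(-6,\left(-1\right) \left(-4\right) \right)}} = 104 - 29 \sqrt{-2 - -5} = 104 - 29 \sqrt{-2 + \left(-1 + 6\right)} = 104 - 29 \sqrt{-2 + 5} = 104 - 29 \sqrt{3}$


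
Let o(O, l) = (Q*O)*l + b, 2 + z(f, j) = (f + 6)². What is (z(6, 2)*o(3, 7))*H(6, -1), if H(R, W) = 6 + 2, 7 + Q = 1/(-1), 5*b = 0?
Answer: -190848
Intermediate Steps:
b = 0 (b = (⅕)*0 = 0)
Q = -8 (Q = -7 + 1/(-1) = -7 + 1*(-1) = -7 - 1 = -8)
z(f, j) = -2 + (6 + f)² (z(f, j) = -2 + (f + 6)² = -2 + (6 + f)²)
o(O, l) = -8*O*l (o(O, l) = (-8*O)*l + 0 = -8*O*l + 0 = -8*O*l)
H(R, W) = 8
(z(6, 2)*o(3, 7))*H(6, -1) = ((-2 + (6 + 6)²)*(-8*3*7))*8 = ((-2 + 12²)*(-168))*8 = ((-2 + 144)*(-168))*8 = (142*(-168))*8 = -23856*8 = -190848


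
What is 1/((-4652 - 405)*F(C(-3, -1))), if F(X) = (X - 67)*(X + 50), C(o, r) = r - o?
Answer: 1/17092660 ≈ 5.8505e-8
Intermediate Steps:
F(X) = (-67 + X)*(50 + X)
1/((-4652 - 405)*F(C(-3, -1))) = 1/((-4652 - 405)*(-3350 + (-1 - 1*(-3))**2 - 17*(-1 - 1*(-3)))) = 1/((-5057)*(-3350 + (-1 + 3)**2 - 17*(-1 + 3))) = -1/(5057*(-3350 + 2**2 - 17*2)) = -1/(5057*(-3350 + 4 - 34)) = -1/5057/(-3380) = -1/5057*(-1/3380) = 1/17092660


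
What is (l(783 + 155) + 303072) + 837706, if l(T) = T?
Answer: 1141716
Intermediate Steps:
(l(783 + 155) + 303072) + 837706 = ((783 + 155) + 303072) + 837706 = (938 + 303072) + 837706 = 304010 + 837706 = 1141716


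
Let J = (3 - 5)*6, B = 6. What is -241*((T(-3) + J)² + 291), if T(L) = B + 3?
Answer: -72300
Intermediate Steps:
J = -12 (J = -2*6 = -12)
T(L) = 9 (T(L) = 6 + 3 = 9)
-241*((T(-3) + J)² + 291) = -241*((9 - 12)² + 291) = -241*((-3)² + 291) = -241*(9 + 291) = -241*300 = -72300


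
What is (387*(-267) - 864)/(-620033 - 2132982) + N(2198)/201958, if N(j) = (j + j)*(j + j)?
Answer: 26611275465067/277996701685 ≈ 95.725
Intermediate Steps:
N(j) = 4*j**2 (N(j) = (2*j)*(2*j) = 4*j**2)
(387*(-267) - 864)/(-620033 - 2132982) + N(2198)/201958 = (387*(-267) - 864)/(-620033 - 2132982) + (4*2198**2)/201958 = (-103329 - 864)/(-2753015) + (4*4831204)*(1/201958) = -104193*(-1/2753015) + 19324816*(1/201958) = 104193/2753015 + 9662408/100979 = 26611275465067/277996701685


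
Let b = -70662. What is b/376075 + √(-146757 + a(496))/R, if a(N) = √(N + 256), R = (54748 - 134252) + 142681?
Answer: -70662/376075 + I*√(146757 - 4*√47)/63177 ≈ -0.18789 + 0.0060632*I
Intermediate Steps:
R = 63177 (R = -79504 + 142681 = 63177)
a(N) = √(256 + N)
b/376075 + √(-146757 + a(496))/R = -70662/376075 + √(-146757 + √(256 + 496))/63177 = -70662*1/376075 + √(-146757 + √752)*(1/63177) = -70662/376075 + √(-146757 + 4*√47)*(1/63177) = -70662/376075 + √(-146757 + 4*√47)/63177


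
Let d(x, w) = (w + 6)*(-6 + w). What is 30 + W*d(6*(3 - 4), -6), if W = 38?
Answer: 30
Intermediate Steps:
d(x, w) = (-6 + w)*(6 + w) (d(x, w) = (6 + w)*(-6 + w) = (-6 + w)*(6 + w))
30 + W*d(6*(3 - 4), -6) = 30 + 38*(-36 + (-6)²) = 30 + 38*(-36 + 36) = 30 + 38*0 = 30 + 0 = 30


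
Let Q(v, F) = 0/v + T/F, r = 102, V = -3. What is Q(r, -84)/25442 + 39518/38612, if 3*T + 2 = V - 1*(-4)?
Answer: 9048753983/8841298536 ≈ 1.0235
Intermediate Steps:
T = -⅓ (T = -⅔ + (-3 - 1*(-4))/3 = -⅔ + (-3 + 4)/3 = -⅔ + (⅓)*1 = -⅔ + ⅓ = -⅓ ≈ -0.33333)
Q(v, F) = -1/(3*F) (Q(v, F) = 0/v - 1/(3*F) = 0 - 1/(3*F) = -1/(3*F))
Q(r, -84)/25442 + 39518/38612 = -⅓/(-84)/25442 + 39518/38612 = -⅓*(-1/84)*(1/25442) + 39518*(1/38612) = (1/252)*(1/25442) + 19759/19306 = 1/6411384 + 19759/19306 = 9048753983/8841298536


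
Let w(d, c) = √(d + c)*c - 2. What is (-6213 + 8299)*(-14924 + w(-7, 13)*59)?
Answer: -31377612 + 1599962*√6 ≈ -2.7459e+7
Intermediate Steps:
w(d, c) = -2 + c*√(c + d) (w(d, c) = √(c + d)*c - 2 = c*√(c + d) - 2 = -2 + c*√(c + d))
(-6213 + 8299)*(-14924 + w(-7, 13)*59) = (-6213 + 8299)*(-14924 + (-2 + 13*√(13 - 7))*59) = 2086*(-14924 + (-2 + 13*√6)*59) = 2086*(-14924 + (-118 + 767*√6)) = 2086*(-15042 + 767*√6) = -31377612 + 1599962*√6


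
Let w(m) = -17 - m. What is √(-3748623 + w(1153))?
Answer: I*√3749793 ≈ 1936.4*I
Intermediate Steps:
√(-3748623 + w(1153)) = √(-3748623 + (-17 - 1*1153)) = √(-3748623 + (-17 - 1153)) = √(-3748623 - 1170) = √(-3749793) = I*√3749793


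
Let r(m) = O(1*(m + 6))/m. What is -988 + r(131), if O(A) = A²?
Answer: -110659/131 ≈ -844.73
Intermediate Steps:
r(m) = (6 + m)²/m (r(m) = (1*(m + 6))²/m = (1*(6 + m))²/m = (6 + m)²/m)
-988 + r(131) = -988 + (6 + 131)²/131 = -988 + (1/131)*137² = -988 + (1/131)*18769 = -988 + 18769/131 = -110659/131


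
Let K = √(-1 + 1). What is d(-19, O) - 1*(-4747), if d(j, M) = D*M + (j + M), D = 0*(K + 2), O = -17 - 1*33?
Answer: 4678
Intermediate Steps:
O = -50 (O = -17 - 33 = -50)
K = 0 (K = √0 = 0)
D = 0 (D = 0*(0 + 2) = 0*2 = 0)
d(j, M) = M + j (d(j, M) = 0*M + (j + M) = 0 + (M + j) = M + j)
d(-19, O) - 1*(-4747) = (-50 - 19) - 1*(-4747) = -69 + 4747 = 4678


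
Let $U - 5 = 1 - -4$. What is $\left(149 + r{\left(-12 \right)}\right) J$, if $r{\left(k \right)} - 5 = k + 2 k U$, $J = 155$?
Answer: $-15190$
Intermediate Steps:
$U = 10$ ($U = 5 + \left(1 - -4\right) = 5 + \left(1 + 4\right) = 5 + 5 = 10$)
$r{\left(k \right)} = 5 + 21 k$ ($r{\left(k \right)} = 5 + \left(k + 2 k 10\right) = 5 + \left(k + 20 k\right) = 5 + 21 k$)
$\left(149 + r{\left(-12 \right)}\right) J = \left(149 + \left(5 + 21 \left(-12\right)\right)\right) 155 = \left(149 + \left(5 - 252\right)\right) 155 = \left(149 - 247\right) 155 = \left(-98\right) 155 = -15190$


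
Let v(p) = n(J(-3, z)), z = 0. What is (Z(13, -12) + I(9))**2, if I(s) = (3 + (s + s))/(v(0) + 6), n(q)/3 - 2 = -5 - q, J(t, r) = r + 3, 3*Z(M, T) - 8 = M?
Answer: 441/16 ≈ 27.563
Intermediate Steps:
Z(M, T) = 8/3 + M/3
J(t, r) = 3 + r
n(q) = -9 - 3*q (n(q) = 6 + 3*(-5 - q) = 6 + (-15 - 3*q) = -9 - 3*q)
v(p) = -18 (v(p) = -9 - 3*(3 + 0) = -9 - 3*3 = -9 - 9 = -18)
I(s) = -1/4 - s/6 (I(s) = (3 + (s + s))/(-18 + 6) = (3 + 2*s)/(-12) = (3 + 2*s)*(-1/12) = -1/4 - s/6)
(Z(13, -12) + I(9))**2 = ((8/3 + (1/3)*13) + (-1/4 - 1/6*9))**2 = ((8/3 + 13/3) + (-1/4 - 3/2))**2 = (7 - 7/4)**2 = (21/4)**2 = 441/16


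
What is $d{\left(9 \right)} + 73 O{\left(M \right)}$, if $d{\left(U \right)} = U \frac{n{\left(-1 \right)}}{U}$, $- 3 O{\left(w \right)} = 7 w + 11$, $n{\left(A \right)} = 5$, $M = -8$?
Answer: $1100$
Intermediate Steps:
$O{\left(w \right)} = - \frac{11}{3} - \frac{7 w}{3}$ ($O{\left(w \right)} = - \frac{7 w + 11}{3} = - \frac{11 + 7 w}{3} = - \frac{11}{3} - \frac{7 w}{3}$)
$d{\left(U \right)} = 5$ ($d{\left(U \right)} = U \frac{5}{U} = 5$)
$d{\left(9 \right)} + 73 O{\left(M \right)} = 5 + 73 \left(- \frac{11}{3} - - \frac{56}{3}\right) = 5 + 73 \left(- \frac{11}{3} + \frac{56}{3}\right) = 5 + 73 \cdot 15 = 5 + 1095 = 1100$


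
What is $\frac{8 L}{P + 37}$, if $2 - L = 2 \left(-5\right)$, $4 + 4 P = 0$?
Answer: $\frac{8}{3} \approx 2.6667$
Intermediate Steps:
$P = -1$ ($P = -1 + \frac{1}{4} \cdot 0 = -1 + 0 = -1$)
$L = 12$ ($L = 2 - 2 \left(-5\right) = 2 - -10 = 2 + 10 = 12$)
$\frac{8 L}{P + 37} = \frac{8 \cdot 12}{-1 + 37} = \frac{96}{36} = 96 \cdot \frac{1}{36} = \frac{8}{3}$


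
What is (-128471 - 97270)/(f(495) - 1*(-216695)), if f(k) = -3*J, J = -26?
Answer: -225741/216773 ≈ -1.0414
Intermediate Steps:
f(k) = 78 (f(k) = -3*(-26) = 78)
(-128471 - 97270)/(f(495) - 1*(-216695)) = (-128471 - 97270)/(78 - 1*(-216695)) = -225741/(78 + 216695) = -225741/216773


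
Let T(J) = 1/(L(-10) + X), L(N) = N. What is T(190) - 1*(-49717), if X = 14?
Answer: 198869/4 ≈ 49717.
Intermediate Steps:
T(J) = ¼ (T(J) = 1/(-10 + 14) = 1/4 = ¼)
T(190) - 1*(-49717) = ¼ - 1*(-49717) = ¼ + 49717 = 198869/4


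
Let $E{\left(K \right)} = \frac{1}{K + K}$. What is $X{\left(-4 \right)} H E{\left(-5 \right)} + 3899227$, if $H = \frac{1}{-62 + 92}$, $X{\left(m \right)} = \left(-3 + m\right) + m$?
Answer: $\frac{1169768111}{300} \approx 3.8992 \cdot 10^{6}$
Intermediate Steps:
$X{\left(m \right)} = -3 + 2 m$
$E{\left(K \right)} = \frac{1}{2 K}$
$H = \frac{1}{30} \approx 0.033333$
$X{\left(-4 \right)} H E{\left(-5 \right)} + 3899227 = \left(-3 + 2 \left(-4\right)\right) \frac{1}{30} \frac{1}{2 \left(-5\right)} + 3899227 = \left(-3 - 8\right) \frac{1}{30} \cdot \frac{1}{2} \left(- \frac{1}{5}\right) + 3899227 = \left(-11\right) \frac{1}{30} \left(- \frac{1}{10}\right) + 3899227 = \left(- \frac{11}{30}\right) \left(- \frac{1}{10}\right) + 3899227 = \frac{11}{300} + 3899227 = \frac{1169768111}{300}$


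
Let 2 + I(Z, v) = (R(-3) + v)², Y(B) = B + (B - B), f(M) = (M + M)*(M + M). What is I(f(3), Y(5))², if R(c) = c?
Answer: 4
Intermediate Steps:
f(M) = 4*M² (f(M) = (2*M)*(2*M) = 4*M²)
Y(B) = B (Y(B) = B + 0 = B)
I(Z, v) = -2 + (-3 + v)²
I(f(3), Y(5))² = (-2 + (-3 + 5)²)² = (-2 + 2²)² = (-2 + 4)² = 2² = 4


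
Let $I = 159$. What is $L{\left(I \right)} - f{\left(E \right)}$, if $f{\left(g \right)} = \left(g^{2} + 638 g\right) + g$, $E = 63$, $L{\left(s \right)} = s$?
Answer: $-44067$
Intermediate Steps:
$f{\left(g \right)} = g^{2} + 639 g$
$L{\left(I \right)} - f{\left(E \right)} = 159 - 63 \left(639 + 63\right) = 159 - 63 \cdot 702 = 159 - 44226 = -44067$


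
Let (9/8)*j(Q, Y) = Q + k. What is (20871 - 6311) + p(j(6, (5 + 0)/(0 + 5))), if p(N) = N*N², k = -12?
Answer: 389024/27 ≈ 14408.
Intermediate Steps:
j(Q, Y) = -32/3 + 8*Q/9 (j(Q, Y) = 8*(Q - 12)/9 = 8*(-12 + Q)/9 = -32/3 + 8*Q/9)
p(N) = N³
(20871 - 6311) + p(j(6, (5 + 0)/(0 + 5))) = (20871 - 6311) + (-32/3 + (8/9)*6)³ = 14560 + (-32/3 + 16/3)³ = 14560 + (-16/3)³ = 14560 - 4096/27 = 389024/27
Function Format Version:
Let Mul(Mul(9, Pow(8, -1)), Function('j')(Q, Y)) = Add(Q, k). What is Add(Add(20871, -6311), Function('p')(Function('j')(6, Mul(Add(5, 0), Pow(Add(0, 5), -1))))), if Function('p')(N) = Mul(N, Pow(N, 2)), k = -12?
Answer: Rational(389024, 27) ≈ 14408.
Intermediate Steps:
Function('j')(Q, Y) = Add(Rational(-32, 3), Mul(Rational(8, 9), Q)) (Function('j')(Q, Y) = Mul(Rational(8, 9), Add(Q, -12)) = Mul(Rational(8, 9), Add(-12, Q)) = Add(Rational(-32, 3), Mul(Rational(8, 9), Q)))
Function('p')(N) = Pow(N, 3)
Add(Add(20871, -6311), Function('p')(Function('j')(6, Mul(Add(5, 0), Pow(Add(0, 5), -1))))) = Add(Add(20871, -6311), Pow(Add(Rational(-32, 3), Mul(Rational(8, 9), 6)), 3)) = Add(14560, Pow(Add(Rational(-32, 3), Rational(16, 3)), 3)) = Add(14560, Pow(Rational(-16, 3), 3)) = Add(14560, Rational(-4096, 27)) = Rational(389024, 27)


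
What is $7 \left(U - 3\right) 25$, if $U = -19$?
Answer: $-3850$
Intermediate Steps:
$7 \left(U - 3\right) 25 = 7 \left(-19 - 3\right) 25 = 7 \left(\left(-22\right) 25\right) = 7 \left(-550\right) = -3850$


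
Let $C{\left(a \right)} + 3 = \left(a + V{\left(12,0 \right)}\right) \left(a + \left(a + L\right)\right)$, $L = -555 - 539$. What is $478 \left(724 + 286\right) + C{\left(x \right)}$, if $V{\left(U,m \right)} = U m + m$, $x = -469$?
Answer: $1435785$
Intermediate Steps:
$L = -1094$ ($L = -555 - 539 = -1094$)
$V{\left(U,m \right)} = m + U m$
$C{\left(a \right)} = -3 + a \left(-1094 + 2 a\right)$ ($C{\left(a \right)} = -3 + \left(a + 0 \left(1 + 12\right)\right) \left(a + \left(a - 1094\right)\right) = -3 + \left(a + 0 \cdot 13\right) \left(a + \left(-1094 + a\right)\right) = -3 + \left(a + 0\right) \left(-1094 + 2 a\right) = -3 + a \left(-1094 + 2 a\right)$)
$478 \left(724 + 286\right) + C{\left(x \right)} = 478 \left(724 + 286\right) - \left(-513083 - 439922\right) = 478 \cdot 1010 + \left(-3 + 513086 + 2 \cdot 219961\right) = 482780 + \left(-3 + 513086 + 439922\right) = 482780 + 953005 = 1435785$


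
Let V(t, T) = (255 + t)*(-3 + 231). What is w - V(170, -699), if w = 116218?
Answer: 19318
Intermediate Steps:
V(t, T) = 58140 + 228*t (V(t, T) = (255 + t)*228 = 58140 + 228*t)
w - V(170, -699) = 116218 - (58140 + 228*170) = 116218 - (58140 + 38760) = 116218 - 1*96900 = 116218 - 96900 = 19318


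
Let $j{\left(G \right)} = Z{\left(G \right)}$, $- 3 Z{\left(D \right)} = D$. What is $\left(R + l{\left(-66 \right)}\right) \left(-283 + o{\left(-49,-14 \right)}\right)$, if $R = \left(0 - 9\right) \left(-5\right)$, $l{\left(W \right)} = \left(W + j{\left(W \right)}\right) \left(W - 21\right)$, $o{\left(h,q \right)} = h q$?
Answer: $1560819$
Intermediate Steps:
$Z{\left(D \right)} = - \frac{D}{3}$
$j{\left(G \right)} = - \frac{G}{3}$
$l{\left(W \right)} = \frac{2 W \left(-21 + W\right)}{3}$ ($l{\left(W \right)} = \left(W - \frac{W}{3}\right) \left(W - 21\right) = \frac{2 W}{3} \left(-21 + W\right) = \frac{2 W \left(-21 + W\right)}{3}$)
$R = 45$ ($R = \left(-9\right) \left(-5\right) = 45$)
$\left(R + l{\left(-66 \right)}\right) \left(-283 + o{\left(-49,-14 \right)}\right) = \left(45 + \frac{2}{3} \left(-66\right) \left(-21 - 66\right)\right) \left(-283 - -686\right) = \left(45 + \frac{2}{3} \left(-66\right) \left(-87\right)\right) \left(-283 + 686\right) = \left(45 + 3828\right) 403 = 3873 \cdot 403 = 1560819$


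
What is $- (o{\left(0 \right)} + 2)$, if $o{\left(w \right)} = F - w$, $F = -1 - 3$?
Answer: $2$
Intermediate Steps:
$F = -4$ ($F = -1 - 3 = -4$)
$o{\left(w \right)} = -4 - w$
$- (o{\left(0 \right)} + 2) = - (\left(-4 - 0\right) + 2) = - (\left(-4 + 0\right) + 2) = - (-4 + 2) = \left(-1\right) \left(-2\right) = 2$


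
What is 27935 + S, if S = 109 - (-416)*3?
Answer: 29292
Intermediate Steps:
S = 1357 (S = 109 - 32*(-39) = 109 + 1248 = 1357)
27935 + S = 27935 + 1357 = 29292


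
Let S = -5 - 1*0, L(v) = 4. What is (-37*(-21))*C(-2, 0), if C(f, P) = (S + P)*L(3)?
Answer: -15540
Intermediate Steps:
S = -5 (S = -5 + 0 = -5)
C(f, P) = -20 + 4*P (C(f, P) = (-5 + P)*4 = -20 + 4*P)
(-37*(-21))*C(-2, 0) = (-37*(-21))*(-20 + 4*0) = 777*(-20 + 0) = 777*(-20) = -15540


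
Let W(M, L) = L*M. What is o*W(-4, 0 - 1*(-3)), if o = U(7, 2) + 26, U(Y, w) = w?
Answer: -336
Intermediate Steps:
o = 28 (o = 2 + 26 = 28)
o*W(-4, 0 - 1*(-3)) = 28*((0 - 1*(-3))*(-4)) = 28*((0 + 3)*(-4)) = 28*(3*(-4)) = 28*(-12) = -336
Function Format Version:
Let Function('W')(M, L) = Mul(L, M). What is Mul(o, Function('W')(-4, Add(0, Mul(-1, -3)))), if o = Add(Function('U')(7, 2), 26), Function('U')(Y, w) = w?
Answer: -336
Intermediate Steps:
o = 28 (o = Add(2, 26) = 28)
Mul(o, Function('W')(-4, Add(0, Mul(-1, -3)))) = Mul(28, Mul(Add(0, Mul(-1, -3)), -4)) = Mul(28, Mul(Add(0, 3), -4)) = Mul(28, Mul(3, -4)) = Mul(28, -12) = -336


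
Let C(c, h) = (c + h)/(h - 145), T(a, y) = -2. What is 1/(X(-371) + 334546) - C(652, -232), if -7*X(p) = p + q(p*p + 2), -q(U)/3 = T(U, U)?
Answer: 983721179/883004499 ≈ 1.1141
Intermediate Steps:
q(U) = 6 (q(U) = -3*(-2) = 6)
C(c, h) = (c + h)/(-145 + h)
X(p) = -6/7 - p/7 (X(p) = -(p + 6)/7 = -(6 + p)/7 = -6/7 - p/7)
1/(X(-371) + 334546) - C(652, -232) = 1/((-6/7 - ⅐*(-371)) + 334546) - (652 - 232)/(-145 - 232) = 1/((-6/7 + 53) + 334546) - 420/(-377) = 1/(365/7 + 334546) - (-1)*420/377 = 1/(2342187/7) - 1*(-420/377) = 7/2342187 + 420/377 = 983721179/883004499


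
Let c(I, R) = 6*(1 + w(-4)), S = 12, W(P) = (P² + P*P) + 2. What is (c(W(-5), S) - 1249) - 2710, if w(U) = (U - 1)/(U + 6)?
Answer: -3968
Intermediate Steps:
W(P) = 2 + 2*P² (W(P) = (P² + P²) + 2 = 2*P² + 2 = 2 + 2*P²)
w(U) = (-1 + U)/(6 + U)
c(I, R) = -9 (c(I, R) = 6*(1 + (-1 - 4)/(6 - 4)) = 6*(1 - 5/2) = 6*(-3/2) = -9)
(c(W(-5), S) - 1249) - 2710 = (-9 - 1249) - 2710 = -1258 - 2710 = -3968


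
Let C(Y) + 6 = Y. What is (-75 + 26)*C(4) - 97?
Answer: 1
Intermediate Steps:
C(Y) = -6 + Y
(-75 + 26)*C(4) - 97 = (-75 + 26)*(-6 + 4) - 97 = -49*(-2) - 97 = 98 - 97 = 1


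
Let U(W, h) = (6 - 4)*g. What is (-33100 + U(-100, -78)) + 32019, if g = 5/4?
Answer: -2157/2 ≈ -1078.5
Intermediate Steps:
g = 5/4 (g = 5*(1/4) = 5/4 ≈ 1.2500)
U(W, h) = 5/2 (U(W, h) = (6 - 4)*(5/4) = 2*(5/4) = 5/2)
(-33100 + U(-100, -78)) + 32019 = (-33100 + 5/2) + 32019 = -66195/2 + 32019 = -2157/2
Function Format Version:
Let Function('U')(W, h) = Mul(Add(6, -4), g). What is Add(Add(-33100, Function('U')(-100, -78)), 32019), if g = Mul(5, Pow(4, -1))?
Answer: Rational(-2157, 2) ≈ -1078.5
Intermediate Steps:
g = Rational(5, 4) (g = Mul(5, Rational(1, 4)) = Rational(5, 4) ≈ 1.2500)
Function('U')(W, h) = Rational(5, 2) (Function('U')(W, h) = Mul(Add(6, -4), Rational(5, 4)) = Mul(2, Rational(5, 4)) = Rational(5, 2))
Add(Add(-33100, Function('U')(-100, -78)), 32019) = Add(Add(-33100, Rational(5, 2)), 32019) = Add(Rational(-66195, 2), 32019) = Rational(-2157, 2)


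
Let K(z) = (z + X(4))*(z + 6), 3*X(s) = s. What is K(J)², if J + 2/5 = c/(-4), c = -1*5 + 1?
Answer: 101761/625 ≈ 162.82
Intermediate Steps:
X(s) = s/3
c = -4 (c = -5 + 1 = -4)
J = ⅗ (J = -⅖ - 4/(-4) = -⅖ - 4*(-¼) = -⅖ + 1 = ⅗ ≈ 0.60000)
K(z) = (6 + z)*(4/3 + z) (K(z) = (z + (⅓)*4)*(z + 6) = (z + 4/3)*(6 + z) = (4/3 + z)*(6 + z) = (6 + z)*(4/3 + z))
K(J)² = (8 + (⅗)² + (22/3)*(⅗))² = (8 + 9/25 + 22/5)² = (319/25)² = 101761/625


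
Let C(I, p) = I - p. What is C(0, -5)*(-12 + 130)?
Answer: 590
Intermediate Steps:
C(0, -5)*(-12 + 130) = (0 - 1*(-5))*(-12 + 130) = (0 + 5)*118 = 5*118 = 590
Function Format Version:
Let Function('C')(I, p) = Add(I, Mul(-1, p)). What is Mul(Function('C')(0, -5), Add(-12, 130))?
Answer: 590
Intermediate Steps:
Mul(Function('C')(0, -5), Add(-12, 130)) = Mul(Add(0, Mul(-1, -5)), Add(-12, 130)) = Mul(Add(0, 5), 118) = Mul(5, 118) = 590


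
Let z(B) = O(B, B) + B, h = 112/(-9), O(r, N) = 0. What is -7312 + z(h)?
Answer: -65920/9 ≈ -7324.4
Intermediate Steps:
h = -112/9 (h = 112*(-1/9) = -112/9 ≈ -12.444)
z(B) = B (z(B) = 0 + B = B)
-7312 + z(h) = -7312 - 112/9 = -65920/9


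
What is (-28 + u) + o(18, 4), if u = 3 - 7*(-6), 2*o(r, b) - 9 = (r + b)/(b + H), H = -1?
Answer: 151/6 ≈ 25.167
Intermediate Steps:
o(r, b) = 9/2 + (b + r)/(2*(-1 + b)) (o(r, b) = 9/2 + ((r + b)/(b - 1))/2 = 9/2 + ((b + r)/(-1 + b))/2 = 9/2 + (b + r)/(2*(-1 + b)))
u = 45 (u = 3 + 42 = 45)
(-28 + u) + o(18, 4) = (-28 + 45) + (-9 + 18 + 10*4)/(2*(-1 + 4)) = 17 + (½)*(-9 + 18 + 40)/3 = 17 + (½)*(⅓)*49 = 17 + 49/6 = 151/6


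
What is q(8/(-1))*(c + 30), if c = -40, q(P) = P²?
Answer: -640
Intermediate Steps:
q(8/(-1))*(c + 30) = (8/(-1))²*(-40 + 30) = (8*(-1))²*(-10) = (-8)²*(-10) = 64*(-10) = -640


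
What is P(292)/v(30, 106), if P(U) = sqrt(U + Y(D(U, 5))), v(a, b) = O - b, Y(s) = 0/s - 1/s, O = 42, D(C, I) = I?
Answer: -sqrt(7295)/320 ≈ -0.26691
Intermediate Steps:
Y(s) = -1/s (Y(s) = 0 - 1/s = -1/s)
v(a, b) = 42 - b
P(U) = sqrt(-1/5 + U) (P(U) = sqrt(U - 1/5) = sqrt(-1/5 + U))
P(292)/v(30, 106) = (sqrt(-5 + 25*292)/5)/(42 - 1*106) = (sqrt(-5 + 7300)/5)/(42 - 106) = (sqrt(7295)/5)/(-64) = (sqrt(7295)/5)*(-1/64) = -sqrt(7295)/320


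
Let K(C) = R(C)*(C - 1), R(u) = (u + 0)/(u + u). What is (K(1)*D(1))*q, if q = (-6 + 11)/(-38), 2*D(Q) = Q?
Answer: 0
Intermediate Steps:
R(u) = ½ (R(u) = u/((2*u)) = u*(1/(2*u)) = ½)
D(Q) = Q/2
K(C) = -½ + C/2 (K(C) = (C - 1)/2 = (-1 + C)/2 = -½ + C/2)
q = -5/38 (q = 5*(-1/38) = -5/38 ≈ -0.13158)
(K(1)*D(1))*q = ((-½ + (½)*1)*((½)*1))*(-5/38) = ((-½ + ½)*(½))*(-5/38) = (0*(½))*(-5/38) = 0*(-5/38) = 0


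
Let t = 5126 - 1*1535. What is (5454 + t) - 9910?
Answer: -865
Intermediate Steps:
t = 3591 (t = 5126 - 1535 = 3591)
(5454 + t) - 9910 = (5454 + 3591) - 9910 = 9045 - 9910 = -865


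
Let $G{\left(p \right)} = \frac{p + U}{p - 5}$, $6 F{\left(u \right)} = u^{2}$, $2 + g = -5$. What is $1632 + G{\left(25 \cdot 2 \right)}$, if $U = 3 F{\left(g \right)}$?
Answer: $\frac{147029}{90} \approx 1633.7$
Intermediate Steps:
$g = -7$ ($g = -2 - 5 = -7$)
$F{\left(u \right)} = \frac{u^{2}}{6}$
$U = \frac{49}{2}$ ($U = 3 \frac{\left(-7\right)^{2}}{6} = 3 \cdot \frac{1}{6} \cdot 49 = 3 \cdot \frac{49}{6} = \frac{49}{2} \approx 24.5$)
$G{\left(p \right)} = \frac{\frac{49}{2} + p}{-5 + p}$ ($G{\left(p \right)} = \frac{p + \frac{49}{2}}{p - 5} = \frac{\frac{49}{2} + p}{-5 + p}$)
$1632 + G{\left(25 \cdot 2 \right)} = 1632 + \frac{\frac{49}{2} + 25 \cdot 2}{-5 + 25 \cdot 2} = 1632 + \frac{\frac{49}{2} + 50}{-5 + 50} = 1632 + \frac{1}{45} \cdot \frac{149}{2} = 1632 + \frac{149}{90} = \frac{147029}{90}$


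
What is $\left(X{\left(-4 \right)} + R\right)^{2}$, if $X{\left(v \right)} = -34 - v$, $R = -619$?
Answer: $421201$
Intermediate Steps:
$\left(X{\left(-4 \right)} + R\right)^{2} = \left(\left(-34 - -4\right) - 619\right)^{2} = \left(\left(-34 + 4\right) - 619\right)^{2} = \left(-30 - 619\right)^{2} = \left(-649\right)^{2} = 421201$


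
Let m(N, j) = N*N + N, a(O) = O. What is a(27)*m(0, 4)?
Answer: 0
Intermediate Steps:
m(N, j) = N + N² (m(N, j) = N² + N = N + N²)
a(27)*m(0, 4) = 27*(0*(1 + 0)) = 27*(0*1) = 27*0 = 0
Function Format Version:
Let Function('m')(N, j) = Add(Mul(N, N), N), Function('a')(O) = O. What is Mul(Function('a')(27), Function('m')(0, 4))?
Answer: 0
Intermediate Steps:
Function('m')(N, j) = Add(N, Pow(N, 2)) (Function('m')(N, j) = Add(Pow(N, 2), N) = Add(N, Pow(N, 2)))
Mul(Function('a')(27), Function('m')(0, 4)) = Mul(27, Mul(0, Add(1, 0))) = Mul(27, Mul(0, 1)) = Mul(27, 0) = 0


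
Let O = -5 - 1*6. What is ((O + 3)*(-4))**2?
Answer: 1024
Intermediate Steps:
O = -11 (O = -5 - 6 = -11)
((O + 3)*(-4))**2 = ((-11 + 3)*(-4))**2 = (-8*(-4))**2 = 32**2 = 1024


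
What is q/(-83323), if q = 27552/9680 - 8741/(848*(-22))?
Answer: -3401267/85496063840 ≈ -3.9783e-5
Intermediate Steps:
q = 3401267/1026080 (q = 27552*(1/9680) - 8741/(-18656) = 1722/605 - 8741*(-1/18656) = 1722/605 + 8741/18656 = 3401267/1026080 ≈ 3.3148)
q/(-83323) = (3401267/1026080)/(-83323) = (3401267/1026080)*(-1/83323) = -3401267/85496063840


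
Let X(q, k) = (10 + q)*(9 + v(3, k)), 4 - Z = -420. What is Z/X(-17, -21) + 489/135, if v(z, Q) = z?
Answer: -449/315 ≈ -1.4254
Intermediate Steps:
Z = 424 (Z = 4 - 1*(-420) = 4 + 420 = 424)
X(q, k) = 120 + 12*q (X(q, k) = (10 + q)*(9 + 3) = (10 + q)*12 = 120 + 12*q)
Z/X(-17, -21) + 489/135 = 424/(120 + 12*(-17)) + 489/135 = 424/(120 - 204) + 489*(1/135) = 424/(-84) + 163/45 = 424*(-1/84) + 163/45 = -106/21 + 163/45 = -449/315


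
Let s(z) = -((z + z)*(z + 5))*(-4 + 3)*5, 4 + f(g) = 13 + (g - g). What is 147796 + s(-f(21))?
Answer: 148156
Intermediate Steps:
f(g) = 9 (f(g) = -4 + (13 + (g - g)) = -4 + (13 + 0) = -4 + 13 = 9)
s(z) = 10*z*(5 + z) (s(z) = -((2*z)*(5 + z))*(-1)*5 = -(2*z*(5 + z))*(-1)*5 = -(-2*z*(5 + z))*5 = -(-10)*z*(5 + z) = 10*z*(5 + z))
147796 + s(-f(21)) = 147796 + 10*(-1*9)*(5 - 1*9) = 147796 + 10*(-9)*(5 - 9) = 147796 + 10*(-9)*(-4) = 147796 + 360 = 148156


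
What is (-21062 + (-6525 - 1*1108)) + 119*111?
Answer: -15486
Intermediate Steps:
(-21062 + (-6525 - 1*1108)) + 119*111 = (-21062 + (-6525 - 1108)) + 13209 = (-21062 - 7633) + 13209 = -28695 + 13209 = -15486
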